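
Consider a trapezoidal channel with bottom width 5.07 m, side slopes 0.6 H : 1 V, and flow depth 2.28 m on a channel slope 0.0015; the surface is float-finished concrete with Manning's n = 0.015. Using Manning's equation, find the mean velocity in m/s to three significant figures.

3.25 m/s

A = (b + z·y)·y = (5.07 + 0.6×2.28)×2.28 = 14.68 m²
P = b + 2y√(1+z²) = 5.07 + 2×2.28×√(1+0.6²) = 10.39 m
R = A/P = 14.68/10.39 = 1.413 m
Q = (1/n)·A·R^(2/3)·S^(1/2) = (1/0.015) × 14.68 × 1.413^(2/3) × 0.0015^(1/2) = 47.73 m³/s
V = Q/A = 47.73/14.68 = 3.251 m/s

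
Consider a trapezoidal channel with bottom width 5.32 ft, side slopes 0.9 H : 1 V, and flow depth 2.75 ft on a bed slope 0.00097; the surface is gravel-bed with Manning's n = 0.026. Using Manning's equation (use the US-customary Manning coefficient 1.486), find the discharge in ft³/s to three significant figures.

54.0 ft³/s

A = (b + z·y)·y = (5.32 + 0.9×2.75)×2.75 = 21.44 ft²
P = b + 2y√(1+z²) = 5.32 + 2×2.75×√(1+0.9²) = 12.72 ft
R = A/P = 21.44/12.72 = 1.685 ft
Q = (1.486/n)·A·R^(2/3)·S^(1/2) = (1.486/0.026) × 21.44 × 1.685^(2/3) × 0.00097^(1/2) = 54.04 ft³/s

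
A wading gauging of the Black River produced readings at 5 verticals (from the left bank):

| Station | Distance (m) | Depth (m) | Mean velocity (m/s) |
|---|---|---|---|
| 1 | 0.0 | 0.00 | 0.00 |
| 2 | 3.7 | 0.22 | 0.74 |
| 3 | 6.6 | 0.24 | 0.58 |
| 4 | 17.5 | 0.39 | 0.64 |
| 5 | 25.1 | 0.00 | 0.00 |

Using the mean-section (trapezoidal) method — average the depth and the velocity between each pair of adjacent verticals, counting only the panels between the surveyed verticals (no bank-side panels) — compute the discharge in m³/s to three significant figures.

3.16 m³/s

Panel 1-2: Δb = 3.7 m, d̄ = (0.00+0.22)/2 = 0.11, v̄ = (0.00+0.74)/2 = 0.37 → q = 3.7×0.11×0.37 = 0.1506 m³/s
Panel 2-3: Δb = 2.9 m, d̄ = (0.22+0.24)/2 = 0.23, v̄ = (0.74+0.58)/2 = 0.66 → q = 2.9×0.23×0.66 = 0.4402 m³/s
Panel 3-4: Δb = 10.9 m, d̄ = (0.24+0.39)/2 = 0.315, v̄ = (0.58+0.64)/2 = 0.61 → q = 10.9×0.315×0.61 = 2.094 m³/s
Panel 4-5: Δb = 7.6 m, d̄ = (0.39+0.00)/2 = 0.195, v̄ = (0.64+0.00)/2 = 0.32 → q = 7.6×0.195×0.32 = 0.4742 m³/s
Q = Σ q = 3.159 m³/s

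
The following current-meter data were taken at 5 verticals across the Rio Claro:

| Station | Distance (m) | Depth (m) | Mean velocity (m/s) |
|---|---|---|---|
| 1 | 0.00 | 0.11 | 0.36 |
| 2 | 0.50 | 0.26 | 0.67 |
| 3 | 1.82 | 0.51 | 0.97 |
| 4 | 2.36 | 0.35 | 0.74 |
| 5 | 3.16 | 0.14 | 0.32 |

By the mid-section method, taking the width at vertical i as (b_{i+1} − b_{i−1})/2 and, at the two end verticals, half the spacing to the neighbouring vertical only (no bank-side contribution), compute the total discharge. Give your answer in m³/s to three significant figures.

w_1 = (0.50 − 0.00)/2 = 0.25 m; q_1 = 0.36 × 0.11 × 0.25 = 0.009900 m³/s
w_2 = (1.82 − 0.00)/2 = 0.91 m; q_2 = 0.67 × 0.26 × 0.91 = 0.1585 m³/s
w_3 = (2.36 − 0.50)/2 = 0.93 m; q_3 = 0.97 × 0.51 × 0.93 = 0.4601 m³/s
w_4 = (3.16 − 1.82)/2 = 0.67 m; q_4 = 0.74 × 0.35 × 0.67 = 0.1735 m³/s
w_5 = (3.16 − 2.36)/2 = 0.4 m; q_5 = 0.32 × 0.14 × 0.4 = 0.01792 m³/s
Q = Σ qᵢ = 0.8199 m³/s

0.820 m³/s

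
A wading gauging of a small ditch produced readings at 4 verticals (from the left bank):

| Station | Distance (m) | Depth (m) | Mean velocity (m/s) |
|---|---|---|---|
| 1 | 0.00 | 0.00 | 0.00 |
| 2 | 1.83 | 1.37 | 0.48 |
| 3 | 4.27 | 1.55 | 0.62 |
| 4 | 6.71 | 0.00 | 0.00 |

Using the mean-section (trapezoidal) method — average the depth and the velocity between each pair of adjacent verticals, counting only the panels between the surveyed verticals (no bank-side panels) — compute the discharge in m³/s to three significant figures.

2.85 m³/s

Panel 1-2: Δb = 1.83 m, d̄ = (0.00+1.37)/2 = 0.685, v̄ = (0.00+0.48)/2 = 0.24 → q = 1.83×0.685×0.24 = 0.3009 m³/s
Panel 2-3: Δb = 2.44 m, d̄ = (1.37+1.55)/2 = 1.46, v̄ = (0.48+0.62)/2 = 0.55 → q = 2.44×1.46×0.55 = 1.959 m³/s
Panel 3-4: Δb = 2.44 m, d̄ = (1.55+0.00)/2 = 0.775, v̄ = (0.62+0.00)/2 = 0.31 → q = 2.44×0.775×0.31 = 0.5862 m³/s
Q = Σ q = 2.846 m³/s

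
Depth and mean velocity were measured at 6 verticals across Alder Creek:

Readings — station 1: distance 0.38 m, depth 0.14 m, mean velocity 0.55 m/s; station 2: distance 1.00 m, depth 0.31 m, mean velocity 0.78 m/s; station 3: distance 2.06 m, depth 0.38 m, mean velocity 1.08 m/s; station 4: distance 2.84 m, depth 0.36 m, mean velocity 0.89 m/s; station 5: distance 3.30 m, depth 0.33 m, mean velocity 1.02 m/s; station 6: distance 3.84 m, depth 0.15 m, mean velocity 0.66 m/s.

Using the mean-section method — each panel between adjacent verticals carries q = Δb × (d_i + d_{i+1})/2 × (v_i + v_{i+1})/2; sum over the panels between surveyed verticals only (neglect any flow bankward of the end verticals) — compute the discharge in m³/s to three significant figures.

0.978 m³/s

Panel 1-2: Δb = 0.62 m, d̄ = (0.14+0.31)/2 = 0.225, v̄ = (0.55+0.78)/2 = 0.665 → q = 0.62×0.225×0.665 = 0.09277 m³/s
Panel 2-3: Δb = 1.06 m, d̄ = (0.31+0.38)/2 = 0.345, v̄ = (0.78+1.08)/2 = 0.93 → q = 1.06×0.345×0.93 = 0.3401 m³/s
Panel 3-4: Δb = 0.78 m, d̄ = (0.38+0.36)/2 = 0.37, v̄ = (1.08+0.89)/2 = 0.985 → q = 0.78×0.37×0.985 = 0.2843 m³/s
Panel 4-5: Δb = 0.46 m, d̄ = (0.36+0.33)/2 = 0.345, v̄ = (0.89+1.02)/2 = 0.955 → q = 0.46×0.345×0.955 = 0.1516 m³/s
Panel 5-6: Δb = 0.54 m, d̄ = (0.33+0.15)/2 = 0.24, v̄ = (1.02+0.66)/2 = 0.84 → q = 0.54×0.24×0.84 = 0.1089 m³/s
Q = Σ q = 0.9776 m³/s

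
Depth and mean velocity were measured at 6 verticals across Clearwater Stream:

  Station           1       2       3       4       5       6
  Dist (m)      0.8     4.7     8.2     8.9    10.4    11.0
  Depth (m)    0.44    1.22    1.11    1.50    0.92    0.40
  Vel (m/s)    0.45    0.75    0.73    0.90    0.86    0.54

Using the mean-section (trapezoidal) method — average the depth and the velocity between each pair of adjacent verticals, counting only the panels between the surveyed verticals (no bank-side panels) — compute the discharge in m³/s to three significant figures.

7.58 m³/s

Panel 1-2: Δb = 3.9 m, d̄ = (0.44+1.22)/2 = 0.83, v̄ = (0.45+0.75)/2 = 0.6 → q = 3.9×0.83×0.6 = 1.942 m³/s
Panel 2-3: Δb = 3.5 m, d̄ = (1.22+1.11)/2 = 1.165, v̄ = (0.75+0.73)/2 = 0.74 → q = 3.5×1.165×0.74 = 3.017 m³/s
Panel 3-4: Δb = 0.7 m, d̄ = (1.11+1.50)/2 = 1.305, v̄ = (0.73+0.90)/2 = 0.815 → q = 0.7×1.305×0.815 = 0.7445 m³/s
Panel 4-5: Δb = 1.5 m, d̄ = (1.50+0.92)/2 = 1.21, v̄ = (0.90+0.86)/2 = 0.88 → q = 1.5×1.21×0.88 = 1.597 m³/s
Panel 5-6: Δb = 0.6 m, d̄ = (0.92+0.40)/2 = 0.66, v̄ = (0.86+0.54)/2 = 0.7 → q = 0.6×0.66×0.7 = 0.2772 m³/s
Q = Σ q = 7.578 m³/s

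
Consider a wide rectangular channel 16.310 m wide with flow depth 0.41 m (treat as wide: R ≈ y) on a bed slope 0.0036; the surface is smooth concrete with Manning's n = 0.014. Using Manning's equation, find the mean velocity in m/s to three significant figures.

A = b·y = 16.310 × 0.41 = 6.687 m²
Wide channel: R ≈ y = 0.41 m
Q = (1/n)·A·R^(2/3)·S^(1/2) = (1/0.014) × 6.687 × 0.4100^(2/3) × 0.0036^(1/2) = 15.82 m³/s
V = Q/A = 15.82/6.687 = 2.365 m/s

2.37 m/s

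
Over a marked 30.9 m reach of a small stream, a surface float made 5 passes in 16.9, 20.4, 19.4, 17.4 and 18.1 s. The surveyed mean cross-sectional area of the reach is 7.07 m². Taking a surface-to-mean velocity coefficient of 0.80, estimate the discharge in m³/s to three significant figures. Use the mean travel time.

t̄ = (16.9 + 20.4 + 19.4 + 17.4 + 18.1) / 5 = 18.44 s
v_surface = L / t̄ = 30.9 / 18.44 = 1.676 m/s
v_mean = 0.80 × 1.676 = 1.341 m/s
Q = A × v_mean = 7.07 × 1.341 = 9.478 m³/s

9.48 m³/s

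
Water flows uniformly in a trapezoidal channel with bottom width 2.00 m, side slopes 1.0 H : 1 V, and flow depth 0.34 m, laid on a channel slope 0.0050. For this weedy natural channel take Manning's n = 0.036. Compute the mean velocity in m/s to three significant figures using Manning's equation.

A = (b + z·y)·y = (2.00 + 1.0×0.34)×0.34 = 0.7956 m²
P = b + 2y√(1+z²) = 2.00 + 2×0.34×√(1+1.0²) = 2.962 m
R = A/P = 0.7956/2.962 = 0.2686 m
Q = (1/n)·A·R^(2/3)·S^(1/2) = (1/0.036) × 0.7956 × 0.2686^(2/3) × 0.0050^(1/2) = 0.6506 m³/s
V = Q/A = 0.6506/0.7956 = 0.8178 m/s

0.818 m/s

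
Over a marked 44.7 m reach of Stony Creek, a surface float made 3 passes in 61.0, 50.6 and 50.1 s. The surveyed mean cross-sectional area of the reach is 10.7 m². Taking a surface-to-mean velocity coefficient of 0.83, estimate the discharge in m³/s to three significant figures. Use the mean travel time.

t̄ = (61.0 + 50.6 + 50.1) / 3 = 53.9 s
v_surface = L / t̄ = 44.7 / 53.9 = 0.8293 m/s
v_mean = 0.83 × 0.8293 = 0.6883 m/s
Q = A × v_mean = 10.7 × 0.6883 = 7.365 m³/s

7.37 m³/s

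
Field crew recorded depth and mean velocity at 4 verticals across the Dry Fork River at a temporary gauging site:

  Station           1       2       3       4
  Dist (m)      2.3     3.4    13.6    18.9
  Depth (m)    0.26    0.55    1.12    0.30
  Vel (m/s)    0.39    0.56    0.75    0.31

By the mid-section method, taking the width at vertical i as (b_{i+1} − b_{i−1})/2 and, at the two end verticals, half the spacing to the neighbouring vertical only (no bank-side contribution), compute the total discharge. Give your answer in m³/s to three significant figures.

w_1 = (3.4 − 2.3)/2 = 0.55 m; q_1 = 0.39 × 0.26 × 0.55 = 0.05577 m³/s
w_2 = (13.6 − 2.3)/2 = 5.65 m; q_2 = 0.56 × 0.55 × 5.65 = 1.740 m³/s
w_3 = (18.9 − 3.4)/2 = 7.75 m; q_3 = 0.75 × 1.12 × 7.75 = 6.510 m³/s
w_4 = (18.9 − 13.6)/2 = 2.65 m; q_4 = 0.31 × 0.30 × 2.65 = 0.2465 m³/s
Q = Σ qᵢ = 8.552 m³/s

8.55 m³/s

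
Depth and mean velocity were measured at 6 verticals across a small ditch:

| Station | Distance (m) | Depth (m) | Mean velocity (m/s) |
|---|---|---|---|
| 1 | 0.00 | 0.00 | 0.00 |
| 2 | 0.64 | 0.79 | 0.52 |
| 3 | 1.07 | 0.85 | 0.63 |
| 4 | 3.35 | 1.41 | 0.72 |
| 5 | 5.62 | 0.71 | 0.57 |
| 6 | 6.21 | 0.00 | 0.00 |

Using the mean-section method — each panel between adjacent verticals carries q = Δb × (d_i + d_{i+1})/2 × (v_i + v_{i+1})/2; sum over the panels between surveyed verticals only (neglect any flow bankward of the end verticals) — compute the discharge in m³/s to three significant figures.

3.62 m³/s

Panel 1-2: Δb = 0.64 m, d̄ = (0.00+0.79)/2 = 0.395, v̄ = (0.00+0.52)/2 = 0.26 → q = 0.64×0.395×0.26 = 0.06573 m³/s
Panel 2-3: Δb = 0.43 m, d̄ = (0.79+0.85)/2 = 0.82, v̄ = (0.52+0.63)/2 = 0.575 → q = 0.43×0.82×0.575 = 0.2027 m³/s
Panel 3-4: Δb = 2.28 m, d̄ = (0.85+1.41)/2 = 1.13, v̄ = (0.63+0.72)/2 = 0.675 → q = 2.28×1.13×0.675 = 1.739 m³/s
Panel 4-5: Δb = 2.27 m, d̄ = (1.41+0.71)/2 = 1.06, v̄ = (0.72+0.57)/2 = 0.645 → q = 2.27×1.06×0.645 = 1.552 m³/s
Panel 5-6: Δb = 0.59 m, d̄ = (0.71+0.00)/2 = 0.355, v̄ = (0.57+0.00)/2 = 0.285 → q = 0.59×0.355×0.285 = 0.05969 m³/s
Q = Σ q = 3.619 m³/s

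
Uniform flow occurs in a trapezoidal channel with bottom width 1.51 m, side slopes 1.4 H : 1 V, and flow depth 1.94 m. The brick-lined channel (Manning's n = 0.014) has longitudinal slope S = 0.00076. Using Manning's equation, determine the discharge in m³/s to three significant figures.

A = (b + z·y)·y = (1.51 + 1.4×1.94)×1.94 = 8.198 m²
P = b + 2y√(1+z²) = 1.51 + 2×1.94×√(1+1.4²) = 8.185 m
R = A/P = 8.198/8.185 = 1.002 m
Q = (1/n)·A·R^(2/3)·S^(1/2) = (1/0.014) × 8.198 × 1.002^(2/3) × 0.00076^(1/2) = 16.16 m³/s

16.2 m³/s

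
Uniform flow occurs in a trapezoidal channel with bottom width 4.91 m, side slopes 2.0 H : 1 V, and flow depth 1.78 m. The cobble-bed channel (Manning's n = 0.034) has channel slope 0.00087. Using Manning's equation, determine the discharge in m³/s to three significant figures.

A = (b + z·y)·y = (4.91 + 2.0×1.78)×1.78 = 15.08 m²
P = b + 2y√(1+z²) = 4.91 + 2×1.78×√(1+2.0²) = 12.87 m
R = A/P = 15.08/12.87 = 1.171 m
Q = (1/n)·A·R^(2/3)·S^(1/2) = (1/0.034) × 15.08 × 1.171^(2/3) × 0.00087^(1/2) = 14.53 m³/s

14.5 m³/s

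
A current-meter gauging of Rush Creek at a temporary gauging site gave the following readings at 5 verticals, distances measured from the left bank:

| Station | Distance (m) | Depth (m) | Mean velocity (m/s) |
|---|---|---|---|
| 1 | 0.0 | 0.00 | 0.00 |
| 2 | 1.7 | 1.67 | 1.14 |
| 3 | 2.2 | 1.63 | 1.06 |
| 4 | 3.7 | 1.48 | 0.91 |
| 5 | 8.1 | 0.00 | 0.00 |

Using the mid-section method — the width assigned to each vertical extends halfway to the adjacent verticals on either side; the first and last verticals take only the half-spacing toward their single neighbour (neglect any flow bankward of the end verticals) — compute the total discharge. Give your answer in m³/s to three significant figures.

7.80 m³/s

w_2 = (2.2 − 0.0)/2 = 1.1 m; q_2 = 1.14 × 1.67 × 1.1 = 2.094 m³/s
w_3 = (3.7 − 1.7)/2 = 1 m; q_3 = 1.06 × 1.63 × 1 = 1.728 m³/s
w_4 = (8.1 − 2.2)/2 = 2.95 m; q_4 = 0.91 × 1.48 × 2.95 = 3.973 m³/s
Stations 1, 5 contribute zero (depth or velocity is 0).
Q = Σ qᵢ = 7.795 m³/s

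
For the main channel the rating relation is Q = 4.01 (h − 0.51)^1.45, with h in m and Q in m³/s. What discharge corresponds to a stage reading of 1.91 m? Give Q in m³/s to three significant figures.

Q = 4.01 × (1.91 − 0.51)^1.45 = 4.01 × 1.4^1.45 = 6.532 m³/s

6.53 m³/s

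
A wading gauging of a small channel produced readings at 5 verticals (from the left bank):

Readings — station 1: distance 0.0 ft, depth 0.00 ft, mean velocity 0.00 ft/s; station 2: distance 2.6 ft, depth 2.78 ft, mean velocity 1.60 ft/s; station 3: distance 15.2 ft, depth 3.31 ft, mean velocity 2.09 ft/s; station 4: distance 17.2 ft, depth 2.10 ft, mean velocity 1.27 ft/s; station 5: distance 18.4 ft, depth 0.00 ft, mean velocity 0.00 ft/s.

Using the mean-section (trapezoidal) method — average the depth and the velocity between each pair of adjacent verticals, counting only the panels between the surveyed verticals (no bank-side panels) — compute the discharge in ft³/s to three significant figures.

83.6 ft³/s

Panel 1-2: Δb = 2.6 ft, d̄ = (0.00+2.78)/2 = 1.39, v̄ = (0.00+1.60)/2 = 0.8 → q = 2.6×1.39×0.8 = 2.891 ft³/s
Panel 2-3: Δb = 12.6 ft, d̄ = (2.78+3.31)/2 = 3.045, v̄ = (1.60+2.09)/2 = 1.845 → q = 12.6×3.045×1.845 = 70.79 ft³/s
Panel 3-4: Δb = 2 ft, d̄ = (3.31+2.10)/2 = 2.705, v̄ = (2.09+1.27)/2 = 1.68 → q = 2×2.705×1.68 = 9.089 ft³/s
Panel 4-5: Δb = 1.2 ft, d̄ = (2.10+0.00)/2 = 1.05, v̄ = (1.27+0.00)/2 = 0.635 → q = 1.2×1.05×0.635 = 0.8001 ft³/s
Q = Σ q = 83.57 ft³/s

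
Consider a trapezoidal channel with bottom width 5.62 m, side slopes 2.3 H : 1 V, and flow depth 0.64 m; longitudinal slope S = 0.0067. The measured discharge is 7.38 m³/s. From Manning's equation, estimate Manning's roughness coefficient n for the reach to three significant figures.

0.0323

A = (b + z·y)·y = (5.62 + 2.3×0.64)×0.64 = 4.539 m²
P = b + 2y√(1+z²) = 5.62 + 2×0.64×√(1+2.3²) = 8.830 m
R = A/P = 4.539/8.830 = 0.5140 m
n = (1/Q)·A·R^(2/3)·S^(1/2) = (1/7.38) × 4.539 × 0.6417 × 0.08185 = 0.03230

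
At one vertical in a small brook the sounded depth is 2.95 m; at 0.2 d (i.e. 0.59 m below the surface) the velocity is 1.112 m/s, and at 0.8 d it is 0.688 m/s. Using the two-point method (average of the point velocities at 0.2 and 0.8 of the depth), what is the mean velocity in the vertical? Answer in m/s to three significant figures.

v̄ = (1.112 + 0.688) / 2 = 0.9000 m/s

0.900 m/s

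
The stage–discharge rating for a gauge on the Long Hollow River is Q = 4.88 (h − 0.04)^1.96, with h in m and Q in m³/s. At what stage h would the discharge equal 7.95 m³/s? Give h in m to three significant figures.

h − h₀ = (Q/C)^(1/b) = (7.95/4.88)^(1/1.96) = 1.283 m
h = 0.04 + 1.283 = 1.323 m

1.32 m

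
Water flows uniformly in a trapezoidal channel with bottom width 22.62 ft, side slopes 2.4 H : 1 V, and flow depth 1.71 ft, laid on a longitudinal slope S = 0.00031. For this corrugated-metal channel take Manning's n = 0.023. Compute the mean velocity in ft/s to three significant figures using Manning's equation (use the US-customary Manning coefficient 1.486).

1.46 ft/s

A = (b + z·y)·y = (22.62 + 2.4×1.71)×1.71 = 45.70 ft²
P = b + 2y√(1+z²) = 22.62 + 2×1.71×√(1+2.4²) = 31.51 ft
R = A/P = 45.70/31.51 = 1.450 ft
Q = (1.486/n)·A·R^(2/3)·S^(1/2) = (1.486/0.023) × 45.70 × 1.450^(2/3) × 0.00031^(1/2) = 66.60 ft³/s
V = Q/A = 66.60/45.70 = 1.457 ft/s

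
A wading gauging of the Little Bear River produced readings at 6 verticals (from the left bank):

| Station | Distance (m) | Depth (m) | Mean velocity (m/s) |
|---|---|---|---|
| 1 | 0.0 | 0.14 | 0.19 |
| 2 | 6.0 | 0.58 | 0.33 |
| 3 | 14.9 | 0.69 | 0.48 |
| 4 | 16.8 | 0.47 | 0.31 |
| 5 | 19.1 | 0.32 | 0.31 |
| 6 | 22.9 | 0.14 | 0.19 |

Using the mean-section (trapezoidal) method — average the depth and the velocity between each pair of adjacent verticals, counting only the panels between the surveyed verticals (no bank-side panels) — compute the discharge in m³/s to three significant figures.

Panel 1-2: Δb = 6 m, d̄ = (0.14+0.58)/2 = 0.36, v̄ = (0.19+0.33)/2 = 0.26 → q = 6×0.36×0.26 = 0.5616 m³/s
Panel 2-3: Δb = 8.9 m, d̄ = (0.58+0.69)/2 = 0.635, v̄ = (0.33+0.48)/2 = 0.405 → q = 8.9×0.635×0.405 = 2.289 m³/s
Panel 3-4: Δb = 1.9 m, d̄ = (0.69+0.47)/2 = 0.58, v̄ = (0.48+0.31)/2 = 0.395 → q = 1.9×0.58×0.395 = 0.4353 m³/s
Panel 4-5: Δb = 2.3 m, d̄ = (0.47+0.32)/2 = 0.395, v̄ = (0.31+0.31)/2 = 0.31 → q = 2.3×0.395×0.31 = 0.2816 m³/s
Panel 5-6: Δb = 3.8 m, d̄ = (0.32+0.14)/2 = 0.23, v̄ = (0.31+0.19)/2 = 0.25 → q = 3.8×0.23×0.25 = 0.2185 m³/s
Q = Σ q = 3.786 m³/s

3.79 m³/s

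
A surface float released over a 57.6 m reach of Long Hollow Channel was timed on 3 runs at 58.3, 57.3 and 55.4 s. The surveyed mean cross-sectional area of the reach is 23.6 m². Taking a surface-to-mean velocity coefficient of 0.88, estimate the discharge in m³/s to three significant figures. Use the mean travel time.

21.0 m³/s

t̄ = (58.3 + 57.3 + 55.4) / 3 = 57 s
v_surface = L / t̄ = 57.6 / 57 = 1.011 m/s
v_mean = 0.88 × 1.011 = 0.8893 m/s
Q = A × v_mean = 23.6 × 0.8893 = 20.99 m³/s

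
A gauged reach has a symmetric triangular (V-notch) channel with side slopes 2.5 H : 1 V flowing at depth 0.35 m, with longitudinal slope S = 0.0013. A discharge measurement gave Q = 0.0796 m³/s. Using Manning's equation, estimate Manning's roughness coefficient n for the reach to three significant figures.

A = z·y² = 2.5×0.35² = 0.3063 m²
P = 2y√(1+z²) = 2×0.35×√(1+2.5²) = 1.885 m
R = A/P = 0.3063/1.885 = 0.1625 m
n = (1/Q)·A·R^(2/3)·S^(1/2) = (1/0.0796) × 0.3063 × 0.2978 × 0.03606 = 0.04131

0.0413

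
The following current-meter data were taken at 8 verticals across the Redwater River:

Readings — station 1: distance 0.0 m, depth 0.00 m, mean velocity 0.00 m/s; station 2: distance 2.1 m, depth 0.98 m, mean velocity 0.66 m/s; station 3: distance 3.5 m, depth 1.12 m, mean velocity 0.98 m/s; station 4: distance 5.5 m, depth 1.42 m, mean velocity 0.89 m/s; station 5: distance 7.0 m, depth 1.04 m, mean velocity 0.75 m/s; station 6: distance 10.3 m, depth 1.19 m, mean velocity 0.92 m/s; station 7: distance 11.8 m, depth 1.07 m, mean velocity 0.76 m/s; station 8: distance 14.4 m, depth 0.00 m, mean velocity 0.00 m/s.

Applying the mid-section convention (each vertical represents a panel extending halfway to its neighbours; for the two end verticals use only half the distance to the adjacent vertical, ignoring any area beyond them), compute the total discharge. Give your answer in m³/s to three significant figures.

11.4 m³/s

w_2 = (3.5 − 0.0)/2 = 1.75 m; q_2 = 0.66 × 0.98 × 1.75 = 1.132 m³/s
w_3 = (5.5 − 2.1)/2 = 1.7 m; q_3 = 0.98 × 1.12 × 1.7 = 1.866 m³/s
w_4 = (7.0 − 3.5)/2 = 1.75 m; q_4 = 0.89 × 1.42 × 1.75 = 2.212 m³/s
w_5 = (10.3 − 5.5)/2 = 2.4 m; q_5 = 0.75 × 1.04 × 2.4 = 1.872 m³/s
w_6 = (11.8 − 7.0)/2 = 2.4 m; q_6 = 0.92 × 1.19 × 2.4 = 2.628 m³/s
w_7 = (14.4 − 10.3)/2 = 2.05 m; q_7 = 0.76 × 1.07 × 2.05 = 1.667 m³/s
Stations 1, 8 contribute zero (depth or velocity is 0).
Q = Σ qᵢ = 11.38 m³/s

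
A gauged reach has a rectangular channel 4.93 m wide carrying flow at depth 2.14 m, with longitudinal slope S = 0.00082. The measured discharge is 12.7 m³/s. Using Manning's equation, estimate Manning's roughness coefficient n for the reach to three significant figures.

A = b·y = 4.93 × 2.14 = 10.55 m²
P = b + 2y = 4.93 + 2×2.14 = 9.210 m
R = A/P = 10.55/9.210 = 1.146 m
n = (1/Q)·A·R^(2/3)·S^(1/2) = (1/12.7) × 10.55 × 1.095 × 0.02864 = 0.02604

0.0260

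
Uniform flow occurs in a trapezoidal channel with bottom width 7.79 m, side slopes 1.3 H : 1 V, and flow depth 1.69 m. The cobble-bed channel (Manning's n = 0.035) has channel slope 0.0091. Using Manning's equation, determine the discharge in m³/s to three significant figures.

A = (b + z·y)·y = (7.79 + 1.3×1.69)×1.69 = 16.88 m²
P = b + 2y√(1+z²) = 7.79 + 2×1.69×√(1+1.3²) = 13.33 m
R = A/P = 16.88/13.33 = 1.266 m
Q = (1/n)·A·R^(2/3)·S^(1/2) = (1/0.035) × 16.88 × 1.266^(2/3) × 0.0091^(1/2) = 53.83 m³/s

53.8 m³/s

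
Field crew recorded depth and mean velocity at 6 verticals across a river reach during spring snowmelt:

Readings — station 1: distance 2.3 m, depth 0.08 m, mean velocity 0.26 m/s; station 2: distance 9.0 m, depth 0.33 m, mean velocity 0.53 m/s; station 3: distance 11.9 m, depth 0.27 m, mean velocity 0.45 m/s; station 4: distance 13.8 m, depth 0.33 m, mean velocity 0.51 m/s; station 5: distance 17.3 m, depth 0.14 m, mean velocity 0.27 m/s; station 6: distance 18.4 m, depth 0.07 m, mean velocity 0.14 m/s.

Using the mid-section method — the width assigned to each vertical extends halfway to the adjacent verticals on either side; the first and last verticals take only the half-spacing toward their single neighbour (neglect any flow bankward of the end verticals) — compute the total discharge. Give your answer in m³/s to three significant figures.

1.75 m³/s

w_1 = (9.0 − 2.3)/2 = 3.35 m; q_1 = 0.26 × 0.08 × 3.35 = 0.06968 m³/s
w_2 = (11.9 − 2.3)/2 = 4.8 m; q_2 = 0.53 × 0.33 × 4.8 = 0.8395 m³/s
w_3 = (13.8 − 9.0)/2 = 2.4 m; q_3 = 0.45 × 0.27 × 2.4 = 0.2916 m³/s
w_4 = (17.3 − 11.9)/2 = 2.7 m; q_4 = 0.51 × 0.33 × 2.7 = 0.4544 m³/s
w_5 = (18.4 − 13.8)/2 = 2.3 m; q_5 = 0.27 × 0.14 × 2.3 = 0.08694 m³/s
w_6 = (18.4 − 17.3)/2 = 0.55 m; q_6 = 0.14 × 0.07 × 0.55 = 0.005390 m³/s
Q = Σ qᵢ = 1.748 m³/s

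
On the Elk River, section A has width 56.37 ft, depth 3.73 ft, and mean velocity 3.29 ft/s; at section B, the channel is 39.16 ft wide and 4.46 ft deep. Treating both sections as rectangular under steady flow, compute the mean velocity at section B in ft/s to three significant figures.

Q = A₁V₁ = (56.37×3.73) × 3.29 = 691.8 ft³/s
A₂ = 39.16 × 4.46 = 174.7 ft²
V₂ = Q/A₂ = 691.8/174.7 = 3.961 ft/s

3.96 ft/s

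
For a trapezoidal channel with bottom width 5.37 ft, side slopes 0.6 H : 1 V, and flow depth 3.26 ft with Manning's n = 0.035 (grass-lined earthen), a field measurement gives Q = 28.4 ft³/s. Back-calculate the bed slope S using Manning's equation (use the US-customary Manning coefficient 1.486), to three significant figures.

0.000348

A = (b + z·y)·y = (5.37 + 0.6×3.26)×3.26 = 23.88 ft²
P = b + 2y√(1+z²) = 5.37 + 2×3.26×√(1+0.6²) = 12.97 ft
R = A/P = 23.88/12.97 = 1.841 ft
S = (Q·n / (1.486·A·R^(2/3)))² = (28.4×0.035 / (1.486×23.88×1.502))² = 0.0003477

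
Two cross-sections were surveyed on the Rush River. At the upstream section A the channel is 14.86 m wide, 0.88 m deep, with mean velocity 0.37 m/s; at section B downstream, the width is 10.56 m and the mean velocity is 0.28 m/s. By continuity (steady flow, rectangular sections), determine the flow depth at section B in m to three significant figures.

1.64 m

Q = A₁V₁ = (14.86×0.88) × 0.37 = 4.838 m³/s
d₂ = Q/(b₂ V₂) = 4.838/(10.56×0.28) = 1.636 m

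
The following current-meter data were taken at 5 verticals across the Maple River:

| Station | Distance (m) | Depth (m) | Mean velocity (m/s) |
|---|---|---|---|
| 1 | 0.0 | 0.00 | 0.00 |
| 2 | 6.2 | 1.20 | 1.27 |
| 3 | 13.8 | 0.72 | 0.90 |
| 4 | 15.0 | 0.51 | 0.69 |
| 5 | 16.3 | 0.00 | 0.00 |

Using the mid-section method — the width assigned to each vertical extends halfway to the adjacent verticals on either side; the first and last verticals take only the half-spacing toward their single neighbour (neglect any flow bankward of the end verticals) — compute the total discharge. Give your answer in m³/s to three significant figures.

13.8 m³/s

w_2 = (13.8 − 0.0)/2 = 6.9 m; q_2 = 1.27 × 1.20 × 6.9 = 10.52 m³/s
w_3 = (15.0 − 6.2)/2 = 4.4 m; q_3 = 0.90 × 0.72 × 4.4 = 2.851 m³/s
w_4 = (16.3 − 13.8)/2 = 1.25 m; q_4 = 0.69 × 0.51 × 1.25 = 0.4399 m³/s
Stations 1, 5 contribute zero (depth or velocity is 0).
Q = Σ qᵢ = 13.81 m³/s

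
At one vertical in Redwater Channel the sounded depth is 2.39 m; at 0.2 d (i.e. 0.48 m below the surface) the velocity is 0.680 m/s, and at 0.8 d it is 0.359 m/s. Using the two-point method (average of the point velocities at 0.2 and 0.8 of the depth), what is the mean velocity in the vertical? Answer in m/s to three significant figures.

v̄ = (0.680 + 0.359) / 2 = 0.5195 m/s

0.520 m/s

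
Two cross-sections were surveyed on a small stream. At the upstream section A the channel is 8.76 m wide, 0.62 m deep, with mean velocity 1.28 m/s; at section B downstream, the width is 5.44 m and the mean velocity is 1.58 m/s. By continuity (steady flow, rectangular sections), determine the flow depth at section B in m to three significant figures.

0.809 m

Q = A₁V₁ = (8.76×0.62) × 1.28 = 6.952 m³/s
d₂ = Q/(b₂ V₂) = 6.952/(5.44×1.58) = 0.8088 m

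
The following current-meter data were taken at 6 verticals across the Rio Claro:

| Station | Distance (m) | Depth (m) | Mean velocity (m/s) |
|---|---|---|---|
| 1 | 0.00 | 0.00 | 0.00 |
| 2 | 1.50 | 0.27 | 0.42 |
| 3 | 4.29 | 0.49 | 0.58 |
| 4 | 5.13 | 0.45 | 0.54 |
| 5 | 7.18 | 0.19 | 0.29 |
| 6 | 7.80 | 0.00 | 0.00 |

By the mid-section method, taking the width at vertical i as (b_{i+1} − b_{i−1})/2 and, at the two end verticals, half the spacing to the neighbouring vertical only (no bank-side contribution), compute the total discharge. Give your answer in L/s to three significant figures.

w_2 = (4.29 − 0.00)/2 = 2.145 m; q_2 = 0.42 × 0.27 × 2.145 = 0.2432 m³/s
w_3 = (5.13 − 1.50)/2 = 1.815 m; q_3 = 0.58 × 0.49 × 1.815 = 0.5158 m³/s
w_4 = (7.18 − 4.29)/2 = 1.445 m; q_4 = 0.54 × 0.45 × 1.445 = 0.3511 m³/s
w_5 = (7.80 − 5.13)/2 = 1.335 m; q_5 = 0.29 × 0.19 × 1.335 = 0.07356 m³/s
Stations 1, 6 contribute zero (depth or velocity is 0).
Q = Σ qᵢ = 1.184 m³/s
= 1.184 × 1000 = 1184 L/s

1180 L/s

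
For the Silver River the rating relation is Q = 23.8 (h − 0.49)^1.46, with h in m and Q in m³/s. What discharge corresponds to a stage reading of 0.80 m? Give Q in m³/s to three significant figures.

4.30 m³/s

Q = 23.8 × (0.80 − 0.49)^1.46 = 23.8 × 0.31^1.46 = 4.305 m³/s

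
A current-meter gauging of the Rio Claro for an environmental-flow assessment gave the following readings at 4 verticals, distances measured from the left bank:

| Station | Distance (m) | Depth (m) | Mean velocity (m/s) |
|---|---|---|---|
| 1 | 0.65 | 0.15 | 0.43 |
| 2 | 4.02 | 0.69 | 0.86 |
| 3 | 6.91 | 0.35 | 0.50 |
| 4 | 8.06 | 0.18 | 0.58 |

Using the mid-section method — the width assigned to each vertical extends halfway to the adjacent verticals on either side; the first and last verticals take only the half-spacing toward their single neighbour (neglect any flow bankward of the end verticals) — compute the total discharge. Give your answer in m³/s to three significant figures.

w_1 = (4.02 − 0.65)/2 = 1.685 m; q_1 = 0.43 × 0.15 × 1.685 = 0.1087 m³/s
w_2 = (6.91 − 0.65)/2 = 3.13 m; q_2 = 0.86 × 0.69 × 3.13 = 1.857 m³/s
w_3 = (8.06 − 4.02)/2 = 2.02 m; q_3 = 0.50 × 0.35 × 2.02 = 0.3535 m³/s
w_4 = (8.06 − 6.91)/2 = 0.575 m; q_4 = 0.58 × 0.18 × 0.575 = 0.06003 m³/s
Q = Σ qᵢ = 2.380 m³/s

2.38 m³/s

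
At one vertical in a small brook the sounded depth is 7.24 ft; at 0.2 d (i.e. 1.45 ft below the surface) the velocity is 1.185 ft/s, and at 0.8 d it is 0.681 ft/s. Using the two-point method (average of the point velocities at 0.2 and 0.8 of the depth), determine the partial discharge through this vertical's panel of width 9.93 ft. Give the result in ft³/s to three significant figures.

67.1 ft³/s

v̄ = (1.185 + 0.681) / 2 = 0.9330 ft/s
q = v̄ × d × w = 0.9330 × 7.24 × 9.93 = 67.08 ft³/s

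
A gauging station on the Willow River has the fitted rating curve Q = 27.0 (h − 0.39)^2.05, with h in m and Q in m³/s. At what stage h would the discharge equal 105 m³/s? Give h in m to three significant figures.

h − h₀ = (Q/C)^(1/b) = (105/27.0)^(1/2.05) = 1.940 m
h = 0.39 + 1.940 = 2.330 m

2.33 m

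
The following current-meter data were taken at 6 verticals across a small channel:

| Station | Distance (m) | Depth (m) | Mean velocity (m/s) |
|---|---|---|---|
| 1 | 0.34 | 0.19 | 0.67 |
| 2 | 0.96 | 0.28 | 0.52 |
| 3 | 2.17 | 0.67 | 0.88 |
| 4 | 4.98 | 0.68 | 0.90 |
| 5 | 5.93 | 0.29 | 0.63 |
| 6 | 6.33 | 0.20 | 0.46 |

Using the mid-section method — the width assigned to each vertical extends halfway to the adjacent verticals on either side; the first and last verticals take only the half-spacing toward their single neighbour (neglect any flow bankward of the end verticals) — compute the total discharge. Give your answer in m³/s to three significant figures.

w_1 = (0.96 − 0.34)/2 = 0.31 m; q_1 = 0.67 × 0.19 × 0.31 = 0.03946 m³/s
w_2 = (2.17 − 0.34)/2 = 0.915 m; q_2 = 0.52 × 0.28 × 0.915 = 0.1332 m³/s
w_3 = (4.98 − 0.96)/2 = 2.01 m; q_3 = 0.88 × 0.67 × 2.01 = 1.185 m³/s
w_4 = (5.93 − 2.17)/2 = 1.88 m; q_4 = 0.90 × 0.68 × 1.88 = 1.151 m³/s
w_5 = (6.33 − 4.98)/2 = 0.675 m; q_5 = 0.63 × 0.29 × 0.675 = 0.1233 m³/s
w_6 = (6.33 − 5.93)/2 = 0.2 m; q_6 = 0.46 × 0.20 × 0.2 = 0.01840 m³/s
Q = Σ qᵢ = 2.650 m³/s

2.65 m³/s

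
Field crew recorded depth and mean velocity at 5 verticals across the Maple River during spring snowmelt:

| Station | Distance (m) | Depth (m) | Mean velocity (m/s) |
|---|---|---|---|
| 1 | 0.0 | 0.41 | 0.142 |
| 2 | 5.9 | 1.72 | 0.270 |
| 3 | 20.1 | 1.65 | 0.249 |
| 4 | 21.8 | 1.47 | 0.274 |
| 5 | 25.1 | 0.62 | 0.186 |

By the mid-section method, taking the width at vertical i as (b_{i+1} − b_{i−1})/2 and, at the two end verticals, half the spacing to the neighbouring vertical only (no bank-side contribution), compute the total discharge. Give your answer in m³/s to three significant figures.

w_1 = (5.9 − 0.0)/2 = 2.95 m; q_1 = 0.142 × 0.41 × 2.95 = 0.1717 m³/s
w_2 = (20.1 − 0.0)/2 = 10.05 m; q_2 = 0.270 × 1.72 × 10.05 = 4.667 m³/s
w_3 = (21.8 − 5.9)/2 = 7.95 m; q_3 = 0.249 × 1.65 × 7.95 = 3.266 m³/s
w_4 = (25.1 − 20.1)/2 = 2.5 m; q_4 = 0.274 × 1.47 × 2.5 = 1.007 m³/s
w_5 = (25.1 − 21.8)/2 = 1.65 m; q_5 = 0.186 × 0.62 × 1.65 = 0.1903 m³/s
Q = Σ qᵢ = 9.302 m³/s

9.30 m³/s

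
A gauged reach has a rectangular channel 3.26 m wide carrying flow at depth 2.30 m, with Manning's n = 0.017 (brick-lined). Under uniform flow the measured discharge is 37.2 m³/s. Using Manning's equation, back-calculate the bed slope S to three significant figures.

0.00758

A = b·y = 3.26 × 2.30 = 7.498 m²
P = b + 2y = 3.26 + 2×2.30 = 7.860 m
R = A/P = 7.498/7.860 = 0.9539 m
S = (Q·n / (1·A·R^(2/3)))² = (37.2×0.017 / (1×7.498×0.9691))² = 0.007575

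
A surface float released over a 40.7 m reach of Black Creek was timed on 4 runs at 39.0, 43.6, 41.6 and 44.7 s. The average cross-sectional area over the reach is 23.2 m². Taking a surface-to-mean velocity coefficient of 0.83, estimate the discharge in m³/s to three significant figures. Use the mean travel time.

t̄ = (39.0 + 43.6 + 41.6 + 44.7) / 4 = 42.225 s
v_surface = L / t̄ = 40.7 / 42.225 = 0.9639 m/s
v_mean = 0.83 × 0.9639 = 0.8000 m/s
Q = A × v_mean = 23.2 × 0.8000 = 18.56 m³/s

18.6 m³/s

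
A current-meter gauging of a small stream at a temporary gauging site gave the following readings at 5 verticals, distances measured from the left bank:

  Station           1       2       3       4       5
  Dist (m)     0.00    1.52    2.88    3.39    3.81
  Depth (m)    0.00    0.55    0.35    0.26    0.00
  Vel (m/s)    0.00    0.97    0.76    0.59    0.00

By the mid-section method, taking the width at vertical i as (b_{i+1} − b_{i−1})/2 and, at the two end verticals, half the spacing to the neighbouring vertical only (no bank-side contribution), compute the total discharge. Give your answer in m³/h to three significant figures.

3920 m³/h

w_2 = (2.88 − 0.00)/2 = 1.44 m; q_2 = 0.97 × 0.55 × 1.44 = 0.7682 m³/s
w_3 = (3.39 − 1.52)/2 = 0.935 m; q_3 = 0.76 × 0.35 × 0.935 = 0.2487 m³/s
w_4 = (3.81 − 2.88)/2 = 0.465 m; q_4 = 0.59 × 0.26 × 0.465 = 0.07133 m³/s
Stations 1, 5 contribute zero (depth or velocity is 0).
Q = Σ qᵢ = 1.088 m³/s
= 1.088 × 3600 = 3918 m³/h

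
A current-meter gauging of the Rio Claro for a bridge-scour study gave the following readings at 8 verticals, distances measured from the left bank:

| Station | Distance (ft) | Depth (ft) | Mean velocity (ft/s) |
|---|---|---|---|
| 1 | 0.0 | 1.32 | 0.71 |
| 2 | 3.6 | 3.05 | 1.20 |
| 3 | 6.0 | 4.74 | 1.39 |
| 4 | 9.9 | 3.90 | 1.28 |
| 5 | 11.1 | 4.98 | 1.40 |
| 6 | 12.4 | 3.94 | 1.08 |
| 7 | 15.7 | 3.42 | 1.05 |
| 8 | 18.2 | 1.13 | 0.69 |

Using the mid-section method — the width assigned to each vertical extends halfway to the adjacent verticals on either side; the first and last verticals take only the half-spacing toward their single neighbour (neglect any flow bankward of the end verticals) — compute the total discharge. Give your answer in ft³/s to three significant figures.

w_1 = (3.6 − 0.0)/2 = 1.8 ft; q_1 = 0.71 × 1.32 × 1.8 = 1.687 ft³/s
w_2 = (6.0 − 0.0)/2 = 3 ft; q_2 = 1.20 × 3.05 × 3 = 10.98 ft³/s
w_3 = (9.9 − 3.6)/2 = 3.15 ft; q_3 = 1.39 × 4.74 × 3.15 = 20.75 ft³/s
w_4 = (11.1 − 6.0)/2 = 2.55 ft; q_4 = 1.28 × 3.90 × 2.55 = 12.73 ft³/s
w_5 = (12.4 − 9.9)/2 = 1.25 ft; q_5 = 1.40 × 4.98 × 1.25 = 8.715 ft³/s
w_6 = (15.7 − 11.1)/2 = 2.3 ft; q_6 = 1.08 × 3.94 × 2.3 = 9.787 ft³/s
w_7 = (18.2 − 12.4)/2 = 2.9 ft; q_7 = 1.05 × 3.42 × 2.9 = 10.41 ft³/s
w_8 = (18.2 − 15.7)/2 = 1.25 ft; q_8 = 0.69 × 1.13 × 1.25 = 0.9746 ft³/s
Q = Σ qᵢ = 76.04 ft³/s

76.0 ft³/s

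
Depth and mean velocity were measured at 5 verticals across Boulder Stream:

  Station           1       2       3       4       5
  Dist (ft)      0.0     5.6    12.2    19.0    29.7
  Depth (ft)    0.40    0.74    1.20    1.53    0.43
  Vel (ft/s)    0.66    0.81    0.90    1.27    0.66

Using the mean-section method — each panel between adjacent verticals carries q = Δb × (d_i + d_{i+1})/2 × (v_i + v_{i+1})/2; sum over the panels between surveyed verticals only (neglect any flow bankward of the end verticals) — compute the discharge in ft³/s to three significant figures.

28.0 ft³/s

Panel 1-2: Δb = 5.6 ft, d̄ = (0.40+0.74)/2 = 0.57, v̄ = (0.66+0.81)/2 = 0.735 → q = 5.6×0.57×0.735 = 2.346 ft³/s
Panel 2-3: Δb = 6.6 ft, d̄ = (0.74+1.20)/2 = 0.97, v̄ = (0.81+0.90)/2 = 0.855 → q = 6.6×0.97×0.855 = 5.474 ft³/s
Panel 3-4: Δb = 6.8 ft, d̄ = (1.20+1.53)/2 = 1.365, v̄ = (0.90+1.27)/2 = 1.085 → q = 6.8×1.365×1.085 = 10.07 ft³/s
Panel 4-5: Δb = 10.7 ft, d̄ = (1.53+0.43)/2 = 0.98, v̄ = (1.27+0.66)/2 = 0.965 → q = 10.7×0.98×0.965 = 10.12 ft³/s
Q = Σ q = 28.01 ft³/s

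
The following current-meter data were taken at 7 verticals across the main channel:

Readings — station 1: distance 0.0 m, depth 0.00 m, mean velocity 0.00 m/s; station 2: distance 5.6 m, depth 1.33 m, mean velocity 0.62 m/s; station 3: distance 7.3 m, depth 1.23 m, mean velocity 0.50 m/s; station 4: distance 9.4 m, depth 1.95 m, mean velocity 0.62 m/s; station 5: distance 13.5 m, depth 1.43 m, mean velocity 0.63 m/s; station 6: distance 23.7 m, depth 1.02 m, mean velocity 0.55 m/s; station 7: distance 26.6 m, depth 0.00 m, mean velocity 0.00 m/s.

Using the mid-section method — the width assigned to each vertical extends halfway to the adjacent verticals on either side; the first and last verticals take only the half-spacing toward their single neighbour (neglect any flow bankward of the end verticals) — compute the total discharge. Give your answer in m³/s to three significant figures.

18.0 m³/s

w_2 = (7.3 − 0.0)/2 = 3.65 m; q_2 = 0.62 × 1.33 × 3.65 = 3.010 m³/s
w_3 = (9.4 − 5.6)/2 = 1.9 m; q_3 = 0.50 × 1.23 × 1.9 = 1.169 m³/s
w_4 = (13.5 − 7.3)/2 = 3.1 m; q_4 = 0.62 × 1.95 × 3.1 = 3.748 m³/s
w_5 = (23.7 − 9.4)/2 = 7.15 m; q_5 = 0.63 × 1.43 × 7.15 = 6.441 m³/s
w_6 = (26.6 − 13.5)/2 = 6.55 m; q_6 = 0.55 × 1.02 × 6.55 = 3.675 m³/s
Stations 1, 7 contribute zero (depth or velocity is 0).
Q = Σ qᵢ = 18.04 m³/s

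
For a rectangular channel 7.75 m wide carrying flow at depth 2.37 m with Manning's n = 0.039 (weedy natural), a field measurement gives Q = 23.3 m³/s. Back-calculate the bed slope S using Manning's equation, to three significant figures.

A = b·y = 7.75 × 2.37 = 18.37 m²
P = b + 2y = 7.75 + 2×2.37 = 12.49 m
R = A/P = 18.37/12.49 = 1.471 m
S = (Q·n / (1·A·R^(2/3)))² = (23.3×0.039 / (1×18.37×1.293))² = 0.001464

0.00146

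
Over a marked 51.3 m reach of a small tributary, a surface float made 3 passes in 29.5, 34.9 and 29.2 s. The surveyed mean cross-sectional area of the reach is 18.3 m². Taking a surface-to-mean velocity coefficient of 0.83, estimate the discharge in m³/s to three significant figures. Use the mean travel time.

25.0 m³/s

t̄ = (29.5 + 34.9 + 29.2) / 3 = 31.2 s
v_surface = L / t̄ = 51.3 / 31.2 = 1.644 m/s
v_mean = 0.83 × 1.644 = 1.365 m/s
Q = A × v_mean = 18.3 × 1.365 = 24.97 m³/s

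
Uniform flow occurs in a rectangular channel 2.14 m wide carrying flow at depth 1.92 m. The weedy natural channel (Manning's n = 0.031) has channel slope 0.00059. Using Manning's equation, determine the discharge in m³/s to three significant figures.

2.51 m³/s

A = b·y = 2.14 × 1.92 = 4.109 m²
P = b + 2y = 2.14 + 2×1.92 = 5.980 m
R = A/P = 4.109/5.980 = 0.6871 m
Q = (1/n)·A·R^(2/3)·S^(1/2) = (1/0.031) × 4.109 × 0.6871^(2/3) × 0.00059^(1/2) = 2.507 m³/s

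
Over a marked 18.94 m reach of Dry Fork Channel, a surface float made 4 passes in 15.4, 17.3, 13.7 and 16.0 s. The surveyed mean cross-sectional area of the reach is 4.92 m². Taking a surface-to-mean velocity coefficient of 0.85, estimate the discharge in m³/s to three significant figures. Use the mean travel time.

t̄ = (15.4 + 17.3 + 13.7 + 16.0) / 4 = 15.6 s
v_surface = L / t̄ = 18.94 / 15.6 = 1.214 m/s
v_mean = 0.85 × 1.214 = 1.032 m/s
Q = A × v_mean = 4.92 × 1.032 = 5.077 m³/s

5.08 m³/s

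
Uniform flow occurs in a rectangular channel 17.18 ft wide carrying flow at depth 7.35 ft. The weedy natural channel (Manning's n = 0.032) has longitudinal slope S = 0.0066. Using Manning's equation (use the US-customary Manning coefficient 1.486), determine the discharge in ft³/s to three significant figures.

1190 ft³/s

A = b·y = 17.18 × 7.35 = 126.3 ft²
P = b + 2y = 17.18 + 2×7.35 = 31.88 ft
R = A/P = 126.3/31.88 = 3.961 ft
Q = (1.486/n)·A·R^(2/3)·S^(1/2) = (1.486/0.032) × 126.3 × 3.961^(2/3) × 0.0066^(1/2) = 1193 ft³/s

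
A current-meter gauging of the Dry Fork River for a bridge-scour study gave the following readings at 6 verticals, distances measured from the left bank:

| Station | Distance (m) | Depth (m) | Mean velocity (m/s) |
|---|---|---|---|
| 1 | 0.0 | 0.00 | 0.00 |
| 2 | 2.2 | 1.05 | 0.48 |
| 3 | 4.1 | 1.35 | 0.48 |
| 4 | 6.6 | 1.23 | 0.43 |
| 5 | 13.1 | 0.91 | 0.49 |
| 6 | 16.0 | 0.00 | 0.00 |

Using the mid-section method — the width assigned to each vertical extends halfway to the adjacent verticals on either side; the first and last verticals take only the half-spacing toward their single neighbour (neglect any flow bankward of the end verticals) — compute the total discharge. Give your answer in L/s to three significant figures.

w_2 = (4.1 − 0.0)/2 = 2.05 m; q_2 = 0.48 × 1.05 × 2.05 = 1.033 m³/s
w_3 = (6.6 − 2.2)/2 = 2.2 m; q_3 = 0.48 × 1.35 × 2.2 = 1.426 m³/s
w_4 = (13.1 − 4.1)/2 = 4.5 m; q_4 = 0.43 × 1.23 × 4.5 = 2.380 m³/s
w_5 = (16.0 − 6.6)/2 = 4.7 m; q_5 = 0.49 × 0.91 × 4.7 = 2.096 m³/s
Stations 1, 6 contribute zero (depth or velocity is 0).
Q = Σ qᵢ = 6.935 m³/s
= 6.935 × 1000 = 6935 L/s

6930 L/s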